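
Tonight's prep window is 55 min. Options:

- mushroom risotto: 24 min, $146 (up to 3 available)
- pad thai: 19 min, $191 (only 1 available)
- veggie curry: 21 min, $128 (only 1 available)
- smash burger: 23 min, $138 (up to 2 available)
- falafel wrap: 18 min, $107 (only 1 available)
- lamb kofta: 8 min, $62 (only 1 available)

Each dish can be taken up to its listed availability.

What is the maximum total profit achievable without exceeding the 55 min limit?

399

Ranking by ratio (profit/min): pad thai 10.05, lamb kofta 7.75, veggie curry 6.10.
Greedy by ratio would take pad thai + veggie curry + lamb kofta: 48 min used, total 381.
The 21 min tied up in veggie curry is better spent on mushroom risotto — total rises to 399 (51 min).
No other feasible combination exceeds 399.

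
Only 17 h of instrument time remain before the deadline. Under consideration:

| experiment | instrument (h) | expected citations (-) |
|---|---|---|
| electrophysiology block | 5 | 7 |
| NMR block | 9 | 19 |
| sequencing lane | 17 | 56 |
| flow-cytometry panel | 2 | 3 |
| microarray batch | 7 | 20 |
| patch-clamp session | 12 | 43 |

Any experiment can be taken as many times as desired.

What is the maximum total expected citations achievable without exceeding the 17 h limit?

56

Density check — patch-clamp session 3.58, sequencing lane 3.29, microarray batch 2.86 are the best per h.
Filling by ratio: 2×flow-cytometry panel + patch-clamp session for 49, with 1 h left unused.
The 16 h tied up in 2×flow-cytometry panel and patch-clamp session is better spent on sequencing lane — total rises to 56 (17 h).
That's the maximum — no swap from here does better than 56.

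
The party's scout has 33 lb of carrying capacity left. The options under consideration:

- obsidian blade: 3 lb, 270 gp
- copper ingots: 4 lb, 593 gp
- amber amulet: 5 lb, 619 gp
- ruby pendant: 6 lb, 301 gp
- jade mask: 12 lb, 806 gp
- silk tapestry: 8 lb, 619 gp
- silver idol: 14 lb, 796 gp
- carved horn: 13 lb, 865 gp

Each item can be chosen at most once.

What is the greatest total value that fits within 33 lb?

Filling by ratio: obsidian blade + copper ingots + amber amulet + jade mask + silk tapestry for 2907, with 1 lb left unused.
Dropping jade mask frees 12 lb; slotting in carved horn (13 lb) lifts the total to 2966 at 33 lb.
Nothing else within 33 lb beats 2966.

2966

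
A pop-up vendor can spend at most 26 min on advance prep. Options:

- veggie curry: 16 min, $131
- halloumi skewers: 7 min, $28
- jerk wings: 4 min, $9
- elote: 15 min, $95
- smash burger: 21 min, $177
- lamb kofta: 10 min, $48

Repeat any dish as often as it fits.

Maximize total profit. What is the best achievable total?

186

Best packing: jerk wings + smash burger — 25 min, 186 total.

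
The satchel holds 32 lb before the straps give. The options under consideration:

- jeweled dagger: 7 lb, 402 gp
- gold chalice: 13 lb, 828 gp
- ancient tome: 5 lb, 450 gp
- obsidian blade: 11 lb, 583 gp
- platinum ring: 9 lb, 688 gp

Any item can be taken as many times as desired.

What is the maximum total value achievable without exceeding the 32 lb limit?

2700

Density check — ancient tome 90.00, platinum ring 76.44, gold chalice 63.69, jeweled dagger 57.43 are the best per lb.
Taking 6×ancient tome: 30 lb used, 2700 in value.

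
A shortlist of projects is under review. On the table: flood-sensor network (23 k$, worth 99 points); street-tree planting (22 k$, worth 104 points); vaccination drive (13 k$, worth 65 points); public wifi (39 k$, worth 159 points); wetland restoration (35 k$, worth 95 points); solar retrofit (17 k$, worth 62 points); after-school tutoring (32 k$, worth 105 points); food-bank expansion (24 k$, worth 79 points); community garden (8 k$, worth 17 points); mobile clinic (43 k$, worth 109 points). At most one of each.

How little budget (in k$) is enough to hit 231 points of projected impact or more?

Need the lightest bundle worth ≥ 231.
Taking street-tree planting + vaccination drive + solar retrofit gives 231 (≥ 231) for 52 k$.
Any bundle with less than 52 k$ falls short of 231.

52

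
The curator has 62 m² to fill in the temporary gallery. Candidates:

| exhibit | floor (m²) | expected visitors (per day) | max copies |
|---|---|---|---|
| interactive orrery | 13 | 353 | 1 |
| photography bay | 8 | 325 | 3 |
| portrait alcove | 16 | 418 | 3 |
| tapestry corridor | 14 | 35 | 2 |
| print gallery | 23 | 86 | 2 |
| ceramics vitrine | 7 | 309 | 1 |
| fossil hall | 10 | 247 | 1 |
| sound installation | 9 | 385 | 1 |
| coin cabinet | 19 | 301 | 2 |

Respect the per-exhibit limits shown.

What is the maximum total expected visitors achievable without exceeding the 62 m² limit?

2131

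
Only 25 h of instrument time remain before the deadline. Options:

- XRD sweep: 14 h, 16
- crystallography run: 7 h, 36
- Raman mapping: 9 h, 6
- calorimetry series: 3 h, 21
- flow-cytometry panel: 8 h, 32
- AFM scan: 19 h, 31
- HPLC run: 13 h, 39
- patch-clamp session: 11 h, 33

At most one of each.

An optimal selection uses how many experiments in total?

The maximum expected citations within 25 h is 96.
One optimal bundle: crystallography run + calorimetry series + HPLC run (23 h).
All optima have 3 experiments.

3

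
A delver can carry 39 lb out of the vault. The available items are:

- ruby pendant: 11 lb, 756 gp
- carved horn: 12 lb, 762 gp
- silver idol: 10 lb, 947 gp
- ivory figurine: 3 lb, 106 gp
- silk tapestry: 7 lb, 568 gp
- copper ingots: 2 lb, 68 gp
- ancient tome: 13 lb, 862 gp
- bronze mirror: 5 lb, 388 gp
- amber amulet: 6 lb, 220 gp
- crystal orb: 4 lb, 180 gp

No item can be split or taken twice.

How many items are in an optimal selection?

Optimal total is 2953.
ruby pendant + silver idol + ancient tome + bronze mirror hits 2953 at 39 lb.
All optima have 4 items.

4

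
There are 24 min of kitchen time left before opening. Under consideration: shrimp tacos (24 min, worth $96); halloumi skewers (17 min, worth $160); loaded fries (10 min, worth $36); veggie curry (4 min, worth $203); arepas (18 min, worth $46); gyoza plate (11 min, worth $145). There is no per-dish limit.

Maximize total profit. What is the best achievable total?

1218

Best packing: 6×veggie curry — 24 min, 1218 total.
Nothing else within 24 min beats 1218.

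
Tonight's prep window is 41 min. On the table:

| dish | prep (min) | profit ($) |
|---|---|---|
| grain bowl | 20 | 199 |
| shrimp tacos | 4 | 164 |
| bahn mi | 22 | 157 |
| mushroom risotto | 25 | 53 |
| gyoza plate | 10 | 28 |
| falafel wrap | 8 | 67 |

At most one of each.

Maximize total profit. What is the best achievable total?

430

Density check — shrimp tacos 41.00, grain bowl 9.95, falafel wrap 8.38 are the best per min.
The ratio ordering already packs tightly: grain bowl + shrimp tacos + falafel wrap, 32 min, 430.
Runner-up grain bowl + shrimp tacos + gyoza plate tops out at 391.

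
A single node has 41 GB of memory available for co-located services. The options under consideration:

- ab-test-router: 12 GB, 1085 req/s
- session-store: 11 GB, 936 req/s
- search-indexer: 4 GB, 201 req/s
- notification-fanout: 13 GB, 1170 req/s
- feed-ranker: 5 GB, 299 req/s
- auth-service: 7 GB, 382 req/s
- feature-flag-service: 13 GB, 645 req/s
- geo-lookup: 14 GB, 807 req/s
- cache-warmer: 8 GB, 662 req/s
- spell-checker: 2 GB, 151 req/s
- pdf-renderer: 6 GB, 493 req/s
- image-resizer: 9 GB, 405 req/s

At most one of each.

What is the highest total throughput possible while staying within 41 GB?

3561

Greedy by ratio would take ab-test-router + session-store + notification-fanout + spell-checker: 38 GB used, total 3342.
Replace session-store with cache-warmer + pdf-renderer: the trade gains 219 net, giving 3561 at 41 GB.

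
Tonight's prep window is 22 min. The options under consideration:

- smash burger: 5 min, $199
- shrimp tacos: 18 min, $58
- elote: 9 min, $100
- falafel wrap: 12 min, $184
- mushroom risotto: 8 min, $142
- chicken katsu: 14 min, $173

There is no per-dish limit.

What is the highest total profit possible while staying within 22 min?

796

Taking 4×smash burger: 20 min used, 796 in profit.
Nothing else within 22 min beats 796.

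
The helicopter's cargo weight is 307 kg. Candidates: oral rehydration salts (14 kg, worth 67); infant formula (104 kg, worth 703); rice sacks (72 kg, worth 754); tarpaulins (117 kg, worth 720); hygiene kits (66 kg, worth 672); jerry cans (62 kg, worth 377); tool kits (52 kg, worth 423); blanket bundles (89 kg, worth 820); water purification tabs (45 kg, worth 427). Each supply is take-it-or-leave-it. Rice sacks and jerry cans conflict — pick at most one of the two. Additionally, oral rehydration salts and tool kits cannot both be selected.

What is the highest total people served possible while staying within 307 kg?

2740

The ratio ordering already packs tightly: oral rehydration salts + rice sacks + hygiene kits + blanket bundles + water purification tabs, 286 kg, 2740.
The spare 21 kg is too small for any remaining supply, and no feasible exchange beats 2740.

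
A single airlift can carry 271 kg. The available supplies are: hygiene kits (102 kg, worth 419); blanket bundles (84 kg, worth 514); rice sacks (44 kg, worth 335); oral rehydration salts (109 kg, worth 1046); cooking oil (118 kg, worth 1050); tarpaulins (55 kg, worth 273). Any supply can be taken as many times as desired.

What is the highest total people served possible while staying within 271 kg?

2431

By people served per kg: oral rehydration salts 9.60, cooking oil 8.90, rice sacks 7.61, blanket bundles 6.12 lead.
Taking the top-ratio supplies first gives rice sacks + 2×oral rehydration salts for 2427 (262 kg).
Replace oral rehydration salts with cooking oil: the trade gains 4 net, giving 2431 at 271 kg.
That's the maximum — no swap from here does better than 2431.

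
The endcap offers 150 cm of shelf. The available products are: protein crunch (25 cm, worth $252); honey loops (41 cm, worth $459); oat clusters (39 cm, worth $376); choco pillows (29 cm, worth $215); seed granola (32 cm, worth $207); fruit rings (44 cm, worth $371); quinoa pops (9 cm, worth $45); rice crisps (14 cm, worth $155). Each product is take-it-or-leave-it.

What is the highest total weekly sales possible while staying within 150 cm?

A density-first pass picks protein crunch + honey loops + oat clusters + choco pillows + rice crisps — 1457 at 148 cm.
Replace choco pillows and rice crisps with fruit rings: the trade gains 1 net, giving 1458 at 149 cm.
Runner-up protein crunch + honey loops + oat clusters + choco pillows + rice crisps tops out at 1457.

1458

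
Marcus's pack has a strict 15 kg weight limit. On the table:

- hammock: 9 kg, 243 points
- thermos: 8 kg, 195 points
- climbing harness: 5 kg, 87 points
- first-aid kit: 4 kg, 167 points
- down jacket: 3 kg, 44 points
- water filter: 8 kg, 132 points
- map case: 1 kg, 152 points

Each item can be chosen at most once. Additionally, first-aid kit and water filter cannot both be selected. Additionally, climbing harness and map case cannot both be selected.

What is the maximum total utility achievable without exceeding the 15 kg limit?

562

Hammock + first-aid kit + map case uses 14 of the 15 kg and totals 562.
That's the maximum — no feasible swap from here does better than 562.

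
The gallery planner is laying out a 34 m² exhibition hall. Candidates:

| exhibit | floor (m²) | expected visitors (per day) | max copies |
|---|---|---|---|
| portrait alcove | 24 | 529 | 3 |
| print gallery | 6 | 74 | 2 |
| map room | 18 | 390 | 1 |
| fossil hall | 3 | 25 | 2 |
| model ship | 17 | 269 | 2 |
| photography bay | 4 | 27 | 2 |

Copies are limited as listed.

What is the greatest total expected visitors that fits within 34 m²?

630

A density-first pass picks portrait alcove + print gallery + fossil hall — 628 at 33 m².
The 3 m² tied up in fossil hall is better spent on photography bay — total rises to 630 (34 m²).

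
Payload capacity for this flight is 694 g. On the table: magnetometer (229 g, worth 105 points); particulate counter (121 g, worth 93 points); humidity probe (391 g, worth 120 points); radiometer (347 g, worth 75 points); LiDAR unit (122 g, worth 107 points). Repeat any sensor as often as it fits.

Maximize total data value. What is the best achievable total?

535

Density check — LiDAR unit 0.88, particulate counter 0.77, magnetometer 0.46, humidity probe 0.31 are the best per g.
Best packing: 5×LiDAR unit — 610 g, 535 total.
Every other selection either busts 694 g or fails to beat 535.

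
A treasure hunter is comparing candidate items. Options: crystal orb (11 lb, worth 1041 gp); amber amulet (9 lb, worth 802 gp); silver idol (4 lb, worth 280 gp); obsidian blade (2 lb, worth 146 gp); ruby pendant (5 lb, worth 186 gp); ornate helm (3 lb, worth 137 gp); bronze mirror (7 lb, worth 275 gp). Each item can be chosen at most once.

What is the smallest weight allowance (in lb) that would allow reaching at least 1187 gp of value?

Minimise lb subject to total value ≥ 1187.
crystal orb + obsidian blade reaches 1187 using 13 lb.
No combination under 13 lb hits 1187.

13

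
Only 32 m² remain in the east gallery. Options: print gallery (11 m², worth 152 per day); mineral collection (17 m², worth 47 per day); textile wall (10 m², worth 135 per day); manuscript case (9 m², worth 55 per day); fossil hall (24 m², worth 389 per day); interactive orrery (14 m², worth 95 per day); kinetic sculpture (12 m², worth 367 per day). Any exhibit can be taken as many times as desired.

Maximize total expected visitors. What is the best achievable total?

Best packing: 2×kinetic sculpture — 24 m², 734 total.
No other feasible combination exceeds 734.

734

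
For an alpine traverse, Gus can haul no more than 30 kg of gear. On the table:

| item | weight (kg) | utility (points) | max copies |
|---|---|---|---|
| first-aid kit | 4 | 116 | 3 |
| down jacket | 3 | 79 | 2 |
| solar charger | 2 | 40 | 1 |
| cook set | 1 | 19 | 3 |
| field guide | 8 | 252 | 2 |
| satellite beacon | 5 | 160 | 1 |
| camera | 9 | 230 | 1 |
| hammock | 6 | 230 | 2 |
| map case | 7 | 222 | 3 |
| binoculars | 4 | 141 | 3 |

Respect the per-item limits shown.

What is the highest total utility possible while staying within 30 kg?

1062

Best packing: cook set + satellite beacon + 2×hammock + 3×binoculars — 30 kg, 1062 total.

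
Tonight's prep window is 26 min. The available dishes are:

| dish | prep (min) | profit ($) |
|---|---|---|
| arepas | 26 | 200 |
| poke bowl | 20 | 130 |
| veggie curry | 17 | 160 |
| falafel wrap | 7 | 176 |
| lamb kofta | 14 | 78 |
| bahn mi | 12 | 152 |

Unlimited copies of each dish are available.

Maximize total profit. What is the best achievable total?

528

Best packing: 3×falafel wrap — 21 min, 528 total.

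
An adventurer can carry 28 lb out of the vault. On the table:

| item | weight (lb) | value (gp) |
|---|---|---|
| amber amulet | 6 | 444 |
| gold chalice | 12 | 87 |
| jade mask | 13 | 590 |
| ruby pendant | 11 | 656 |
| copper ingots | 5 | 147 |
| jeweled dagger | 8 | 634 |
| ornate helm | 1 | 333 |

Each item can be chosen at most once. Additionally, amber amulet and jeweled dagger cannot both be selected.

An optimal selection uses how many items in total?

Best achievable value is 1770.
ruby pendant + copper ingots + jeweled dagger + ornate helm hits 1770 at 25 lb.
Any selection reaching 1770 contains exactly 4 items.

4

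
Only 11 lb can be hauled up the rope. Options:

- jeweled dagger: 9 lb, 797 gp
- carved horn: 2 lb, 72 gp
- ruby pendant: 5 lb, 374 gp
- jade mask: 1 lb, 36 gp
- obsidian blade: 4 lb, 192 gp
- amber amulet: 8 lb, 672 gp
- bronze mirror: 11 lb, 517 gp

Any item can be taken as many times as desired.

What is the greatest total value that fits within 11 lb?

869

The ratio ordering already packs tightly: jeweled dagger + carved horn, 11 lb, 869.
That's the maximum — no swap from here does better than 869.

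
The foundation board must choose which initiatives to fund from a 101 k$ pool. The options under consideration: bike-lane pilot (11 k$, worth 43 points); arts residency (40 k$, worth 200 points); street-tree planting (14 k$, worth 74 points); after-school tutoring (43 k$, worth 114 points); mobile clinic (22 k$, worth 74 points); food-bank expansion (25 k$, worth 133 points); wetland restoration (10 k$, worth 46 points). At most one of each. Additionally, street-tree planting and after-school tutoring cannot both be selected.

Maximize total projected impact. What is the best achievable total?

By projected impact per k$: food-bank expansion 5.32, street-tree planting 5.29, arts residency 5.00 lead.
The ratio ordering already packs tightly: bike-lane pilot + arts residency + street-tree planting + food-bank expansion + wetland restoration, 100 k$, 496.

496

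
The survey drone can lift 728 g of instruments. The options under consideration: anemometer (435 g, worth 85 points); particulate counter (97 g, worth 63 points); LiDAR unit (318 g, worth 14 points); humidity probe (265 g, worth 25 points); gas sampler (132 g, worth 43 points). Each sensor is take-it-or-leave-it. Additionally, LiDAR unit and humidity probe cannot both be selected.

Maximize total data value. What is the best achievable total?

191

Density check — particulate counter 0.65, gas sampler 0.33, anemometer 0.20 are the best per g.
Taking anemometer + particulate counter + gas sampler: 664 g used, 191 in data value.
The closest alternative, anemometer + particulate counter, reaches only 148.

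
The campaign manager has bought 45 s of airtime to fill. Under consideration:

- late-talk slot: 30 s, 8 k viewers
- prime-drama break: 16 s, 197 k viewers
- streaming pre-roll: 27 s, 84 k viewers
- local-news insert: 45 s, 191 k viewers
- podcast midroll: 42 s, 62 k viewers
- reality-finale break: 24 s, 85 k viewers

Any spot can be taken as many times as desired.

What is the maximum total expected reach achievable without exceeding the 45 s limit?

394

Density check — prime-drama break 12.31, local-news insert 4.24, reality-finale break 3.54 are the best per s.
Best packing: 2×prime-drama break — 32 s, 394 total.
No other feasible combination exceeds 394.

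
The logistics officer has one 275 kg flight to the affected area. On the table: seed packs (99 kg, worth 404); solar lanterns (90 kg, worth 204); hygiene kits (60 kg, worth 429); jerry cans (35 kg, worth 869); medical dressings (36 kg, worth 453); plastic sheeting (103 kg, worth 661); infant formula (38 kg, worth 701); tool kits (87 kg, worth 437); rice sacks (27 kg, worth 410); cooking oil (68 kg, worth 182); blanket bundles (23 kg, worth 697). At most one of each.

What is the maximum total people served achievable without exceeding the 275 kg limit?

Density check — blanket bundles 30.30, jerry cans 24.83, infant formula 18.45 are the best per kg.
Greedy by ratio would take hygiene kits + jerry cans + medical dressings + infant formula + rice sacks + blanket bundles: 219 kg used, total 3559.
Replace hygiene kits with plastic sheeting: the trade gains 232 net, giving 3791 at 262 kg.
The closest alternative, jerry cans + medical dressings + infant formula + tool kits + rice sacks + blanket bundles, reaches only 3567.

3791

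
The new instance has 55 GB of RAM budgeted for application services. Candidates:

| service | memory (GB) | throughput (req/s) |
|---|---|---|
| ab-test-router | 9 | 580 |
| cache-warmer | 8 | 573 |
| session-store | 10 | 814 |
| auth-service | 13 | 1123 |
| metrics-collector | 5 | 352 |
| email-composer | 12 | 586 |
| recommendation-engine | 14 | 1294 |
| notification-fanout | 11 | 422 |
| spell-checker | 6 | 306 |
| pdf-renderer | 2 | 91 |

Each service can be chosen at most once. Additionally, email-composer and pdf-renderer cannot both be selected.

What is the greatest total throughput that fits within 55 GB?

Ranking by ratio (throughput/GB): recommendation-engine 92.43, auth-service 86.38, session-store 81.40, cache-warmer 71.62.
Greedy by ratio would take cache-warmer + session-store + auth-service + metrics-collector + recommendation-engine + pdf-renderer: 52 GB used, total 4247.
Dropping metrics-collector and pdf-renderer frees 7 GB; slotting in ab-test-router (9 GB) lifts the total to 4384 at 54 GB.
The spare 1 GB is too small for any remaining service, and no feasible exchange beats 4384.

4384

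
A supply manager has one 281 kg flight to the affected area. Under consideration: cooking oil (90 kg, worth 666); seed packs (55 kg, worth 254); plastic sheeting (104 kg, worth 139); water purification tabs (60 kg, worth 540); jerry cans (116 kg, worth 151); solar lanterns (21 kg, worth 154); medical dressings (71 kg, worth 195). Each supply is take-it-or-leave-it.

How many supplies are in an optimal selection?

4

Optimal total is 1655.
cooking oil + seed packs + water purification tabs + medical dressings hits 1655 at 276 kg.
Any selection reaching 1655 contains exactly 4 supplies.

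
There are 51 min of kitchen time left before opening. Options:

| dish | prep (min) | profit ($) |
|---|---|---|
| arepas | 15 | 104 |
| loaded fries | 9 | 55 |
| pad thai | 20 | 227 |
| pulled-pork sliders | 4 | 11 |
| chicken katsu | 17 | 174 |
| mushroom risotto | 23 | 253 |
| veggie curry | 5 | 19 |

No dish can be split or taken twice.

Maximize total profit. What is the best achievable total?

499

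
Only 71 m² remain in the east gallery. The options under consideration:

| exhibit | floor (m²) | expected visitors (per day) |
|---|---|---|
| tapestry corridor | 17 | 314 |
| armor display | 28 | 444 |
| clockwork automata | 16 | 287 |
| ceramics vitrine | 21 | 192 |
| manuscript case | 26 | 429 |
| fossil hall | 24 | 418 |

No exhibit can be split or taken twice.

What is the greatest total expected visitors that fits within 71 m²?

Taking the top-ratio exhibits first gives tapestry corridor + clockwork automata + fossil hall for 1019 (57 m²).
Dropping clockwork automata and fossil hall frees 40 m²; slotting in armor display + manuscript case (54 m²) lifts the total to 1187 at 71 m².
Every other selection either busts 71 m² or fails to beat 1187.

1187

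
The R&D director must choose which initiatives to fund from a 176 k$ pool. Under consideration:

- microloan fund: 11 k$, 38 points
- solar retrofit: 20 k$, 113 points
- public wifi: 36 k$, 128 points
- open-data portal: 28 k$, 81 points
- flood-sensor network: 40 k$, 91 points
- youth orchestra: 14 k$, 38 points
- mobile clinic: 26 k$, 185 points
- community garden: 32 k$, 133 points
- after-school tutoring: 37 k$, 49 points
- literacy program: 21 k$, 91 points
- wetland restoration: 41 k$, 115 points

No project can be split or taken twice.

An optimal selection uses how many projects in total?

7

Best achievable projected impact is 769.
microloan fund + solar retrofit + public wifi + open-data portal + mobile clinic + community garden + literacy program hits 769 at 174 k$.
Any selection reaching 769 contains exactly 7 projects.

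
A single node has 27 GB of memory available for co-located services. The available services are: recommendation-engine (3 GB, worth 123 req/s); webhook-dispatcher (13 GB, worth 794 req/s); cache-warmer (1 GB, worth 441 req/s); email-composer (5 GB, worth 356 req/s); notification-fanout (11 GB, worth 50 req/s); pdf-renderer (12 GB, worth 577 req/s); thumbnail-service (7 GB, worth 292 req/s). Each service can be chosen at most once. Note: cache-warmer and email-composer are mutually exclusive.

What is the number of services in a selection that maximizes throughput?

The maximum throughput within 27 GB is 1812.
For example webhook-dispatcher + cache-warmer + pdf-renderer achieves it, using 26 GB.
Every optimal selection uses 3 services.

3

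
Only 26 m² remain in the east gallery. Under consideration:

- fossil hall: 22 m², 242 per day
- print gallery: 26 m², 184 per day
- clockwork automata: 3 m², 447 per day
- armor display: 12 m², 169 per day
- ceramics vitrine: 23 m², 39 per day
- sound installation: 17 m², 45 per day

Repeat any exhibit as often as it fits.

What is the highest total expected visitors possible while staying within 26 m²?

Ranking by ratio (expected visitors/m²): clockwork automata 149.00, armor display 14.08, fossil hall 11.00, print gallery 7.08.
Taking 8×clockwork automata: 24 m² used, 3576 in expected visitors.
The spare 2 m² is too small for any remaining exhibit, and no exchange beats 3576.

3576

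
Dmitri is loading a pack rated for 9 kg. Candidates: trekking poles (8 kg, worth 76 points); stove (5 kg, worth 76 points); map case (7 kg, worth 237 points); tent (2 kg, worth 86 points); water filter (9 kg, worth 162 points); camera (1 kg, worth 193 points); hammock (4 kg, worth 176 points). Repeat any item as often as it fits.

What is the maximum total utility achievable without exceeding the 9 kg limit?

1737

Density check — camera 193.00, hammock 44.00, tent 43.00, map case 33.86 are the best per kg.
9×camera uses 9 of the 9 kg and totals 1737.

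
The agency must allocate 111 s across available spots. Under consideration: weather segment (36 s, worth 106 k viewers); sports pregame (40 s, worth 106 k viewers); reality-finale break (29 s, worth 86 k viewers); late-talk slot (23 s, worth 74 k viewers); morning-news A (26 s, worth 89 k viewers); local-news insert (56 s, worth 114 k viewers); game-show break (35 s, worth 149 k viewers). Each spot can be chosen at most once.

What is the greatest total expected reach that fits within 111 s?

361

Greedy by ratio would take late-talk slot + morning-news A + game-show break: 84 s used, total 312.
Dropping late-talk slot and morning-news A frees 49 s; slotting in weather segment + sports pregame (76 s) lifts the total to 361 at 111 s.
The closest alternative, weather segment + morning-news A + game-show break, reaches only 344.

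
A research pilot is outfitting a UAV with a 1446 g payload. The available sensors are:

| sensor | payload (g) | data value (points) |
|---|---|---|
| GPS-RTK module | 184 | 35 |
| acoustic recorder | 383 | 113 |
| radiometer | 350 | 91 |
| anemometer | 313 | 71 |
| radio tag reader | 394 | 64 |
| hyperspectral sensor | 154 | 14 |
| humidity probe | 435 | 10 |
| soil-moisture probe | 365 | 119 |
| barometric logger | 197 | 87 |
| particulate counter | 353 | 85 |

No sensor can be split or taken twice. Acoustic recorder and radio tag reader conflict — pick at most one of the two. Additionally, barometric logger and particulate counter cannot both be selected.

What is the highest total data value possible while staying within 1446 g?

Density check — barometric logger 0.44, soil-moisture probe 0.33, acoustic recorder 0.30 are the best per g.
Filling by ratio: acoustic recorder + radiometer + soil-moisture probe + barometric logger for 410, with 151 g left unused.
The 350 g tied up in radiometer is better spent on GPS-RTK module + anemometer — total rises to 425 (1442 g).
Runner-up acoustic recorder + radiometer + soil-moisture probe + barometric logger tops out at 410.

425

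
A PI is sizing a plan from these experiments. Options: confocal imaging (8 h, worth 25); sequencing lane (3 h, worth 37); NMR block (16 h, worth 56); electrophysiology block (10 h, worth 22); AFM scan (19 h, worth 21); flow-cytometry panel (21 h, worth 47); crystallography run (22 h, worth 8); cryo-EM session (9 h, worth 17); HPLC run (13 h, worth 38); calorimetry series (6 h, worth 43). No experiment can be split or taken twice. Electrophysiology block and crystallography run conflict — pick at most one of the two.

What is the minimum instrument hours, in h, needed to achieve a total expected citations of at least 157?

33

Look for the lowest-instrument combination reaching 157.
Taking confocal imaging + sequencing lane + NMR block + calorimetry series gives 161 (≥ 157) for 33 h.
No combination under 33 h hits 157.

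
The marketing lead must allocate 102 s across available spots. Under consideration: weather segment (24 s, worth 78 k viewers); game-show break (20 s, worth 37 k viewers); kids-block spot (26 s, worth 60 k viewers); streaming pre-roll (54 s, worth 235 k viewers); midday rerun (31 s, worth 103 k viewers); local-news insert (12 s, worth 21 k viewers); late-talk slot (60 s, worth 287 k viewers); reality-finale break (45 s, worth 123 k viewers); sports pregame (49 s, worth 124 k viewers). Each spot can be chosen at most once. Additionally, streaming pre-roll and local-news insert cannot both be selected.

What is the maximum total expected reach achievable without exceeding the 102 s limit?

Best packing: midday rerun + late-talk slot — 91 s, 390 total.
Runner-up weather segment + local-news insert + late-talk slot tops out at 386.

390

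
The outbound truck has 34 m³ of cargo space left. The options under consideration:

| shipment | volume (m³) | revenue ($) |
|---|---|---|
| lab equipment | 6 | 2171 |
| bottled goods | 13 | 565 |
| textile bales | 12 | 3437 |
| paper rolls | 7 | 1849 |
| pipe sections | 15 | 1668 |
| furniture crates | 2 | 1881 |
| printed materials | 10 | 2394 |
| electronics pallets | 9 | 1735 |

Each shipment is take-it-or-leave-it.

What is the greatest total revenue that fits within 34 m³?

Greedy by ratio would take lab equipment + textile bales + paper rolls + furniture crates: 27 m³ used, total 9338.
The 12 m³ tied up in textile bales is better spent on printed materials + electronics pallets — total rises to 10030 (34 m³).
The closest alternative, lab equipment + textile bales + furniture crates + printed materials, reaches only 9883.

10030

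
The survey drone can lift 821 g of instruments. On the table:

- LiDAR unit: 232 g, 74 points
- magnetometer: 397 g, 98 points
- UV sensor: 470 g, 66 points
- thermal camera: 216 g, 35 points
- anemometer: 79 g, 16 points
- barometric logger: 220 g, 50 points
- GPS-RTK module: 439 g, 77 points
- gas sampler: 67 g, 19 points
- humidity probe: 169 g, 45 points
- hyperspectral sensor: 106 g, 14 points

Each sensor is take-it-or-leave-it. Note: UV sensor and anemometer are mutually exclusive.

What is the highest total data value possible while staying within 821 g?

217

Greedy by ratio would take LiDAR unit + anemometer + barometric logger + gas sampler + humidity probe: 767 g used, total 204.
Dropping anemometer and barometric logger and gas sampler frees 366 g; slotting in magnetometer (397 g) lifts the total to 217 at 798 g.
That's the maximum — no feasible swap from here does better than 217.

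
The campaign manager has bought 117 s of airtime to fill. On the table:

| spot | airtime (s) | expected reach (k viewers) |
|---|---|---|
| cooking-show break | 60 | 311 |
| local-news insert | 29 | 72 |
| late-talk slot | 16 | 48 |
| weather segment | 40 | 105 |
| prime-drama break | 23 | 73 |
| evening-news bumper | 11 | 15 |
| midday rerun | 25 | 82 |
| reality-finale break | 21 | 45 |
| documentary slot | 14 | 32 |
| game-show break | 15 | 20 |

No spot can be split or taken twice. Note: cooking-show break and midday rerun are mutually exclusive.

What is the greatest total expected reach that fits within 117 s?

Cooking-show break + late-talk slot + weather segment uses 116 of the 117 s and totals 464.
Cooking-show break + late-talk slot + prime-drama break + documentary slot (113 s) also reaches 464 — a tie, but nothing goes higher.

464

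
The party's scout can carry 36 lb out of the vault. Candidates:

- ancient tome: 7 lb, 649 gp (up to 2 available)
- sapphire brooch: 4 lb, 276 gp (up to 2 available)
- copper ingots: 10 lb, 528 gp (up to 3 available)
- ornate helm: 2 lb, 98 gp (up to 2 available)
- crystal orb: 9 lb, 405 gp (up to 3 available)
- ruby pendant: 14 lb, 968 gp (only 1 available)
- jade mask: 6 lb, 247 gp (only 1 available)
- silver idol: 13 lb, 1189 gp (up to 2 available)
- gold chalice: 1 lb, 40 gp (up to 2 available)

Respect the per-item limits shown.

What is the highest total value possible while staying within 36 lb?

Greedy by ratio would take 2×ancient tome + 2×sapphire brooch + silver idol + gold chalice: 36 lb used, total 3079.
Dropping ancient tome and 2×sapphire brooch frees 15 lb; slotting in ornate helm + silver idol (15 lb) lifts the total to 3165 at 36 lb.
No other feasible combination exceeds 3165.

3165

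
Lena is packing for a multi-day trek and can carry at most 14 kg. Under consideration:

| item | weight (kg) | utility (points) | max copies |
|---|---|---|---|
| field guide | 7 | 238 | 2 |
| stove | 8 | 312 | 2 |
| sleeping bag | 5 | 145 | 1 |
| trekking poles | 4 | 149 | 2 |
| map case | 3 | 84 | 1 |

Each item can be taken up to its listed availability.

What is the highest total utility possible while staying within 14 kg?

476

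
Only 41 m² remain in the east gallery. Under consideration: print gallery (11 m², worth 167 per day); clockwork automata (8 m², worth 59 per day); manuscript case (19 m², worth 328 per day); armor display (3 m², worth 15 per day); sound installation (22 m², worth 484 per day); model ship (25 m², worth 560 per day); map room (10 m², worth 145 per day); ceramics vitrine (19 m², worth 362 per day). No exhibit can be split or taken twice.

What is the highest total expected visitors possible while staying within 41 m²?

Ranking by ratio (expected visitors/m²): model ship 22.40, sound installation 22.00, ceramics vitrine 19.05.
The ratio heuristic lands on print gallery + armor display + model ship (742) but leaves 2 m² idle.
Reworking the packing: sound installation + ceramics vitrine uses 41 m² and improves the total to 846.

846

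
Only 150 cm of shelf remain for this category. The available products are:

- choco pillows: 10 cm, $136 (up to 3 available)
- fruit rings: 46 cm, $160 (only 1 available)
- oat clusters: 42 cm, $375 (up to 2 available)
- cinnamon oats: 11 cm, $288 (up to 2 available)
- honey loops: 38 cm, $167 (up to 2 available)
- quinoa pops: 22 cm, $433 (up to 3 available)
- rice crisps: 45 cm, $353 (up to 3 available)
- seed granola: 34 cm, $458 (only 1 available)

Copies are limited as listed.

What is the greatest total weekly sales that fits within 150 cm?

2605

Ranking by ratio (weekly sales/cm): cinnamon oats 26.18, quinoa pops 19.68, choco pillows 13.60.
Taking the top-ratio products first gives 3×choco pillows + 2×cinnamon oats + 3×quinoa pops for 2283 (118 cm).
Replace choco pillows with seed granola: the trade gains 322 net, giving 2605 at 142 cm.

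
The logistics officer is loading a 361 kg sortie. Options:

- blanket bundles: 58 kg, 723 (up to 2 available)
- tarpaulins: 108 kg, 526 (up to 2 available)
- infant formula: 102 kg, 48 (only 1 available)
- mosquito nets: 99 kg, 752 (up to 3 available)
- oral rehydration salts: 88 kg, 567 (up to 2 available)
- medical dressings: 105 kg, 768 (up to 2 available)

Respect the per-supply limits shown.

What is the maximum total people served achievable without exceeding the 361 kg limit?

2995

A density-first pass picks 2×blanket bundles + 2×mosquito nets — 2950 at 314 kg.
The 58 kg tied up in blanket bundles is better spent on medical dressings — total rises to 2995 (361 kg).
Nothing else within 361 kg beats 2995.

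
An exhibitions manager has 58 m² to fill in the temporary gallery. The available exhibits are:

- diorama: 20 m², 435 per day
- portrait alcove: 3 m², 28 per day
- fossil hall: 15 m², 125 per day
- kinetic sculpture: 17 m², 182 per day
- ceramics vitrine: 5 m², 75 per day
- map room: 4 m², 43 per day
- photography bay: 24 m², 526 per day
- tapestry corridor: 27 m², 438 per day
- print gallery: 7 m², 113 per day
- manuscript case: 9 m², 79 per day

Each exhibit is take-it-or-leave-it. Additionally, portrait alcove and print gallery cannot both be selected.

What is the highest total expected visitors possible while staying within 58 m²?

1149

The ratio ordering already packs tightly: diorama + ceramics vitrine + photography bay + print gallery, 56 m², 1149.
An exhaustive check of the 1024 subsets confirms 1149.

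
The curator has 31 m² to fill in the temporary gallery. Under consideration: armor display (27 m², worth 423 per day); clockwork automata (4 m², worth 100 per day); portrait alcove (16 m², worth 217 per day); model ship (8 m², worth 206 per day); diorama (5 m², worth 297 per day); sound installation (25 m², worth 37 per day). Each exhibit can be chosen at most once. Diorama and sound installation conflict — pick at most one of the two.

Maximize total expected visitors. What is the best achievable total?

720

Taking the top-ratio exhibits first gives clockwork automata + model ship + diorama for 603 (17 m²).
Dropping clockwork automata frees 4 m²; slotting in portrait alcove (16 m²) lifts the total to 720 at 29 m².
That's the maximum — no feasible swap from here does better than 720.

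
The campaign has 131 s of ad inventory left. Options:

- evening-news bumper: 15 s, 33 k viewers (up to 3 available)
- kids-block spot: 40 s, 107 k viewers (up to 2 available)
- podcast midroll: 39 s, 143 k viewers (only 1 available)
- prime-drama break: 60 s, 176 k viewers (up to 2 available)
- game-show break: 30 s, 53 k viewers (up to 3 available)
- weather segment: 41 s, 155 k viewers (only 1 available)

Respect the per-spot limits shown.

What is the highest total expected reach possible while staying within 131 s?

Kids-block spot + podcast midroll + weather segment uses 120 of the 131 s and totals 405.
Every other selection either busts 131 s or exceeds an availability limit or fails to beat 405.

405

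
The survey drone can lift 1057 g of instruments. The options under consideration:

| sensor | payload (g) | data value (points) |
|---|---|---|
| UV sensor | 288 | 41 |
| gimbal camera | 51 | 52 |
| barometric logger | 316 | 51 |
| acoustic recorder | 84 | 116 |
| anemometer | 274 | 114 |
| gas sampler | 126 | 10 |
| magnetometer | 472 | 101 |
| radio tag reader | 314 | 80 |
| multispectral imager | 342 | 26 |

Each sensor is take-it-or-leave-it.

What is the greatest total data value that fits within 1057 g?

413

By data value per g: acoustic recorder 1.38, gimbal camera 1.02, anemometer 0.42 lead.
Taking gimbal camera + barometric logger + acoustic recorder + anemometer + radio tag reader: 1039 g used, 413 in data value.
Runner-up UV sensor + gimbal camera + acoustic recorder + anemometer + radio tag reader tops out at 403.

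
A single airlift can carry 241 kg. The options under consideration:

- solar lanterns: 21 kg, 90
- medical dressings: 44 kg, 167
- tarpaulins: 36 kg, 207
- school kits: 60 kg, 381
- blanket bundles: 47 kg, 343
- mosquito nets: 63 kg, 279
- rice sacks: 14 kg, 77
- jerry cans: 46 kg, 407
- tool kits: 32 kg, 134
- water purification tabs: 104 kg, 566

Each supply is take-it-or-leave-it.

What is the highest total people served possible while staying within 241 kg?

1549

Filling by ratio: solar lanterns + tarpaulins + school kits + blanket bundles + rice sacks + jerry cans for 1505, with 17 kg left unused.
Replace solar lanterns with tool kits: the trade gains 44 net, giving 1549 at 235 kg.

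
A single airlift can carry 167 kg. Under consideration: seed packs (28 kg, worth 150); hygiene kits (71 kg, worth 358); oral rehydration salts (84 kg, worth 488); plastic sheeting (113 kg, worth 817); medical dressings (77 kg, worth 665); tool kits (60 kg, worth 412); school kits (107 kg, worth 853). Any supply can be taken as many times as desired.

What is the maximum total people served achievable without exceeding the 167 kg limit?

1330

Density check — medical dressings 8.64, school kits 7.97, plastic sheeting 7.23 are the best per kg.
Best packing: 2×medical dressings — 154 kg, 1330 total.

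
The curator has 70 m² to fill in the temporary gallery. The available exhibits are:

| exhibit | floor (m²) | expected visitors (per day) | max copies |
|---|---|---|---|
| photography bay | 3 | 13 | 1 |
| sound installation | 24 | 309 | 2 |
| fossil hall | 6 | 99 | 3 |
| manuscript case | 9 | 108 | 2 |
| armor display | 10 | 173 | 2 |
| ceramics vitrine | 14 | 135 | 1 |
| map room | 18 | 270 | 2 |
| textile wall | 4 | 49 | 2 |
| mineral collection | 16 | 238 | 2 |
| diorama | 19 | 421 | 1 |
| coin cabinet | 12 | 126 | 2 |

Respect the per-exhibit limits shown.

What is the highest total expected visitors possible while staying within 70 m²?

Greedy by ratio would take photography bay + 3×fossil hall + 2×armor display + 2×textile wall + diorama: 68 m² used, total 1175.
The 17 m² tied up in photography bay and fossil hall and 2×textile wall is better spent on map room — total rises to 1235 (69 m²).

1235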